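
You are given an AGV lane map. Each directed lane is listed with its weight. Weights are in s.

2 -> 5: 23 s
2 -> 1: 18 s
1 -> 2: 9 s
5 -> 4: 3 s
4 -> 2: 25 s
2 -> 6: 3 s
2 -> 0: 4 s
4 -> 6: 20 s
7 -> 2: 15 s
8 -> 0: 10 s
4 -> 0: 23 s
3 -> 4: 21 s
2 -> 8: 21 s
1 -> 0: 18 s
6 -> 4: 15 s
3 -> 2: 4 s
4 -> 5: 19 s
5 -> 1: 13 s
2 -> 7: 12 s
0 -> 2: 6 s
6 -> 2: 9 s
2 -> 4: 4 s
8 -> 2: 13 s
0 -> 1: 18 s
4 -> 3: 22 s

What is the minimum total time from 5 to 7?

34 s

Candidate routes:
5–4–2–7: 3+25+12 = 40
5–1–2–7: 13+9+12 = 34
5–4–3–2–7: 3+22+4+12 = 41
5–4–0–2–7: 3+23+6+12 = 44
The minimum is 34 s via 5–1–2–7.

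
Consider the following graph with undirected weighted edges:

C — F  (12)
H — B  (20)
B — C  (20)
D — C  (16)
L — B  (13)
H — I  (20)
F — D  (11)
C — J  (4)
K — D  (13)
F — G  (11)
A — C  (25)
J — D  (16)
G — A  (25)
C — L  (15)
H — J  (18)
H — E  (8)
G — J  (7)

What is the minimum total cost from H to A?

47

Shortest distances from H:
H: 0
E: 8  (via H)
J: 18  (via H)
B: 20  (via H)
I: 20  (via H)
C: 22  (via J)
G: 25  (via J)
L: 33  (via B)
D: 34  (via J)
F: 34  (via C)
A: 47  (via C)
Shortest route: H–J–C–A = 47.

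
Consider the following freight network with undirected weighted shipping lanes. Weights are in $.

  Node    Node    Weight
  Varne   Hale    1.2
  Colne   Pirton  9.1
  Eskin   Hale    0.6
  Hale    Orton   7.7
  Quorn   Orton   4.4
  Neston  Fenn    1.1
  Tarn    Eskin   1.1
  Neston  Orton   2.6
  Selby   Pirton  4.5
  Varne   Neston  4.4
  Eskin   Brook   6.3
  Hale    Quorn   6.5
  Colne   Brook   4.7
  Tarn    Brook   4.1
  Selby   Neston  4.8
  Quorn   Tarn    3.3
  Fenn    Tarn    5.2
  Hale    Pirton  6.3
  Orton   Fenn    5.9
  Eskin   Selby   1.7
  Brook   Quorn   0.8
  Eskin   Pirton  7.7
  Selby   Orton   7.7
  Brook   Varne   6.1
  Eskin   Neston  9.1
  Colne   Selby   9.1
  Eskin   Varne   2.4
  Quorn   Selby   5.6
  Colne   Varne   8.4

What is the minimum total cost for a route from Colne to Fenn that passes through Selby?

$15

Best Colne to Selby: Colne–Selby costing 9.1
Best Selby to Fenn: Selby–Neston–Fenn costing 5.9
Total via Selby: 9.1 + 5.9 = $15.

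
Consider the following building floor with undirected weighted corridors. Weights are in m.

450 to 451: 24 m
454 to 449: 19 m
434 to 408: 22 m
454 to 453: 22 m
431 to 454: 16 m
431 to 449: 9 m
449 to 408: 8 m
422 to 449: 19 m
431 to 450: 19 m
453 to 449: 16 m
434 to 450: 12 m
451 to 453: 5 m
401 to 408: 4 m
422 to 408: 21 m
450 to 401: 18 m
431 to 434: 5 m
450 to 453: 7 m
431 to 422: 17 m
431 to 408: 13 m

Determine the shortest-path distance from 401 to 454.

31 m

Compare a few routes:
401–408–449–454: 4+8+19 = 31
401–408–431–454: 4+13+16 = 33
The minimum is 31 m via 401–408–449–454.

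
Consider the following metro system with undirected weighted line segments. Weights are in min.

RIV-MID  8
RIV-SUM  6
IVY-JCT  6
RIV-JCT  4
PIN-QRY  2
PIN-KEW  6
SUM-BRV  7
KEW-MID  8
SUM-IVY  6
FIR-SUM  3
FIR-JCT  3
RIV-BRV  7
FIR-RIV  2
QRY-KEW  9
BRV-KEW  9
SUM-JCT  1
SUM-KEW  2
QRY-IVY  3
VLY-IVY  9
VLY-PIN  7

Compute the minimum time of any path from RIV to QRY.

13 min

Candidate routes:
RIV–FIR–SUM–IVY–QRY: 2+3+6+3 = 14
RIV–JCT–IVY–QRY: 4+6+3 = 13
Cheapest is RIV–JCT–IVY–QRY at 13 min.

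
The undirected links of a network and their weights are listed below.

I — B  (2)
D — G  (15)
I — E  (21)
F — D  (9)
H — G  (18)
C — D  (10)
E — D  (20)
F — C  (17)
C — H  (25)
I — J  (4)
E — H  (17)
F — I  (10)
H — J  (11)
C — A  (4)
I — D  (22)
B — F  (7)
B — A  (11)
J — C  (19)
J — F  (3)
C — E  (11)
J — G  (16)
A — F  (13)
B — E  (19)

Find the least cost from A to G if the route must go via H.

Best A to H: A → F → J → H costing 27
Best H to G: H → G costing 18
Total via H: 27 + 18 = 45.

45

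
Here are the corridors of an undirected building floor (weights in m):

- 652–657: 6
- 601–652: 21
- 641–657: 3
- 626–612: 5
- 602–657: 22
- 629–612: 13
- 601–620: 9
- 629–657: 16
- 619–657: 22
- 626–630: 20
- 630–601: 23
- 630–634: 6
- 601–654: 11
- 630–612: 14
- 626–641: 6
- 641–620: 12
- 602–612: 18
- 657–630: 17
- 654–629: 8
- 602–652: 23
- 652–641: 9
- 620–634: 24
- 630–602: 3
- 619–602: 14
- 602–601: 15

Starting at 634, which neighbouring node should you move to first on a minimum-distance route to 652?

Compare a few routes:
634 - 630 - 602 - 657 - 652: 6+3+22+6 = 37
634 - 630 - 657 - 652: 6+17+6 = 29
634 - 630 - 657 - 641 - 652: 6+17+3+9 = 35
634 - 630 - 602 - 652: 6+3+23 = 32
The minimum is 29 m via 634 - 630 - 657 - 652.
So from 634 the first move is to 630.

630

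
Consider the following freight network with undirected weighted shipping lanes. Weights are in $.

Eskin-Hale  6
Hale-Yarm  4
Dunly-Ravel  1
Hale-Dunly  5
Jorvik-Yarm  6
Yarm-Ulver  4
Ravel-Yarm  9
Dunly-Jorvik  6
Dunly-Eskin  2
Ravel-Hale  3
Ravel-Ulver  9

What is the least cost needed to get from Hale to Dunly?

$4

Compare a few routes:
Hale–Ravel–Dunly: 3+1 = 4
Hale–Dunly: 5 = 5
Hale–Eskin–Dunly: 6+2 = 8
The minimum is $4 via Hale–Ravel–Dunly.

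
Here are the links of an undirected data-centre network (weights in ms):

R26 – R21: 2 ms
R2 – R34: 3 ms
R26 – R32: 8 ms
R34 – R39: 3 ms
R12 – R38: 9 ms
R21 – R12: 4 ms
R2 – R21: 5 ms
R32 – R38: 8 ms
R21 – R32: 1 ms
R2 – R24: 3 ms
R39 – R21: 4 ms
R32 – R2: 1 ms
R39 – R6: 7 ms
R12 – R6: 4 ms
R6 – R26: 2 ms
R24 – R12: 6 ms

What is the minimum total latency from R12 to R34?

9 ms

Candidate routes:
R12–R21–R32–R2–R34: 4+1+1+3 = 9
R12–R24–R2–R34: 6+3+3 = 12
R12–R21–R39–R34: 4+4+3 = 11
R12–R21–R2–R34: 4+5+3 = 12
Cheapest is R12–R21–R32–R2–R34 at 9 ms.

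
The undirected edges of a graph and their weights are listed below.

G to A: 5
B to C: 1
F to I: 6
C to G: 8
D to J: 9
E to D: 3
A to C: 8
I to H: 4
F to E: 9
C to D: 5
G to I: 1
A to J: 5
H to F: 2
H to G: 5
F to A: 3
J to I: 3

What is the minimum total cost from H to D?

14

Settle nodes by increasing distance from H:
H: 0
F: 2  (via H)
I: 4  (via H)
A: 5  (via F)
G: 5  (via H)
J: 7  (via I)
E: 11  (via F)
C: 13  (via A)
B: 14  (via C)
D: 14  (via E)
Shortest route: H → F → E → D = 14.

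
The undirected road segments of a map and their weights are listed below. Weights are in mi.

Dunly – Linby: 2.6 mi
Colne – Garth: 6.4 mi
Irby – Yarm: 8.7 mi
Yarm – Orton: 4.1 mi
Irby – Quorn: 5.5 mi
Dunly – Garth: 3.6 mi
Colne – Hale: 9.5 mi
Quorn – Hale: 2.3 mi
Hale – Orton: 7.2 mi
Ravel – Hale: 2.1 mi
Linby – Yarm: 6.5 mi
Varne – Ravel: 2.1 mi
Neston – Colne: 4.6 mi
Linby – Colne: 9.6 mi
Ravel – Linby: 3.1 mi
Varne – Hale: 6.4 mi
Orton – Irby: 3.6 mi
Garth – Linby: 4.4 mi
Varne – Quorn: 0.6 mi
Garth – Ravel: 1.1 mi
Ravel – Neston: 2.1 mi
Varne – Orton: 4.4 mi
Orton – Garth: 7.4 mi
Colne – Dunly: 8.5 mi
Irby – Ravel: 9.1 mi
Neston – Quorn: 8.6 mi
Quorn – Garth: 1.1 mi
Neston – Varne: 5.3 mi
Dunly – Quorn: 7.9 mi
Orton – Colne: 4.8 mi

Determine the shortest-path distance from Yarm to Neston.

Shortest distances from Yarm:
Yarm: 0
Orton: 4.1  (via Yarm)
Linby: 6.5  (via Yarm)
Irby: 7.7  (via Orton)
Varne: 8.5  (via Orton)
Colne: 8.9  (via Orton)
Quorn: 9.1  (via Varne)
Dunly: 9.1  (via Linby)
Ravel: 9.6  (via Linby)
Garth: 10.2  (via Quorn)
Hale: 11.3  (via Orton)
Neston: 11.7  (via Ravel)
Shortest route: Yarm–Linby–Ravel–Neston = 11.7 mi.

11.7 mi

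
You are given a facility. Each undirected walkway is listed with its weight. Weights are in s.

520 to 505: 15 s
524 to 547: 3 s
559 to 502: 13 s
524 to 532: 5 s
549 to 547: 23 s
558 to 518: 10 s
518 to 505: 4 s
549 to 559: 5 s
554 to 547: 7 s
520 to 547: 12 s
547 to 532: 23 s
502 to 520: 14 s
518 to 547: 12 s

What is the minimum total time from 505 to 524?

Settle nodes by increasing distance from 505:
505: 0
518: 4  (via 505)
558: 14  (via 518)
520: 15  (via 505)
547: 16  (via 518)
524: 19  (via 547)
Shortest route: 505 → 518 → 547 → 524 = 19 s.

19 s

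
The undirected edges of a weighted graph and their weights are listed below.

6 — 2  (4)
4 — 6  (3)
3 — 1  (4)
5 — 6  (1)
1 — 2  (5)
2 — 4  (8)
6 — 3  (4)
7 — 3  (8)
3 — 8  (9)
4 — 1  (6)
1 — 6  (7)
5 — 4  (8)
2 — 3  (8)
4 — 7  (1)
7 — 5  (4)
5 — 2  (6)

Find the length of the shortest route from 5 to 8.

Settle nodes by increasing distance from 5:
5: 0
6: 1  (via 5)
4: 4  (via 6)
7: 4  (via 5)
2: 5  (via 6)
3: 5  (via 6)
1: 8  (via 6)
8: 14  (via 3)
Shortest route: 5 → 6 → 3 → 8 = 14.

14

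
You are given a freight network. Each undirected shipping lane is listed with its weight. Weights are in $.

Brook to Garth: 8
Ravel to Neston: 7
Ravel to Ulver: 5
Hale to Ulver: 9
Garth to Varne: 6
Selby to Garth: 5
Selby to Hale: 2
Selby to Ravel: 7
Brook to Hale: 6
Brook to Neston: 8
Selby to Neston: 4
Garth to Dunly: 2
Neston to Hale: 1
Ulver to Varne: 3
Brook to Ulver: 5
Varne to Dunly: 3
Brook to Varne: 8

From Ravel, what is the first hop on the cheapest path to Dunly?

Compare a few routes:
Ravel–Ulver–Varne–Dunly: 5+3+3 = 11
Ravel–Ulver–Varne–Garth–Dunly: 5+3+6+2 = 16
Ravel–Selby–Garth–Dunly: 7+5+2 = 14
The minimum is $11 via Ravel–Ulver–Varne–Dunly.
So from Ravel the first move is to Ulver.

Ulver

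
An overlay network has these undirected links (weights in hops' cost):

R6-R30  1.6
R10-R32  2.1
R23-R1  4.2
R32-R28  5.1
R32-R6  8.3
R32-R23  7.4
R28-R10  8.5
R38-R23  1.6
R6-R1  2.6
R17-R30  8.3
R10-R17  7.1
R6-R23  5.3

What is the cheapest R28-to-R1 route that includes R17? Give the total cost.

Best R28 to R17: R28–R32–R10–R17 costing 14.3
Best R17 to R1: R17–R30–R6–R1 costing 12.5
Total via R17: 14.3 + 12.5 = 26.8 hops' cost.

26.8 hops' cost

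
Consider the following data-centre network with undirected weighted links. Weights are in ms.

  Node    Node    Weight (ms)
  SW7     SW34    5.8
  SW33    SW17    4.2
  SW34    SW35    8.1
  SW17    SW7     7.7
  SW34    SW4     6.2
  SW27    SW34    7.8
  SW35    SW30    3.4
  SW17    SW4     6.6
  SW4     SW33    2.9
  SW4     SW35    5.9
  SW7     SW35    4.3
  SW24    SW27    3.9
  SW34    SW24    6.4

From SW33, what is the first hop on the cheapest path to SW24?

Enumerating some paths:
SW33–SW4–SW34–SW24: 2.9+6.2+6.4 = 15.5
SW33–SW4–SW34–SW27–SW24: 2.9+6.2+7.8+3.9 = 20.8
The minimum is 15.5 ms via SW33–SW4–SW34–SW24.
So from SW33 the first move is to SW4.

SW4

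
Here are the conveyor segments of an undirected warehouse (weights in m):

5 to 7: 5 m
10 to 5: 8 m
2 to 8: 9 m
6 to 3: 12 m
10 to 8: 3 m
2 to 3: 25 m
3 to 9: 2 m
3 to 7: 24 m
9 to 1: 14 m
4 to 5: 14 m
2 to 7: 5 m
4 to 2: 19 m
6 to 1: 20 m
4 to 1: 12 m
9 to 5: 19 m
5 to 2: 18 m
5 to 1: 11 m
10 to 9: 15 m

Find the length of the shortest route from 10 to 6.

Candidate routes:
10 → 5 → 9 → 3 → 6: 8+19+2+12 = 41
10 → 9 → 3 → 6: 15+2+12 = 29
10 → 5 → 1 → 6: 8+11+20 = 39
The minimum is 29 m via 10 → 9 → 3 → 6.

29 m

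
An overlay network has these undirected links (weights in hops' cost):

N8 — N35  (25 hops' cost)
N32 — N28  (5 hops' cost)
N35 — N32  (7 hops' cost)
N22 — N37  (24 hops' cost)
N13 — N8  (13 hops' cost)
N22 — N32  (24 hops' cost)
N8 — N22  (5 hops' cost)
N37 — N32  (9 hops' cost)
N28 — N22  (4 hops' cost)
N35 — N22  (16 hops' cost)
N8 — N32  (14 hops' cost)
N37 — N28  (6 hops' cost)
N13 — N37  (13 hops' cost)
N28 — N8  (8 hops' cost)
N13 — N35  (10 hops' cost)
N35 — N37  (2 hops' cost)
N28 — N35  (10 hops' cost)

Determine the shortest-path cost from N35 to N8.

16 hops' cost

Candidate routes:
N35–N37–N28–N22–N8: 2+6+4+5 = 17
N35–N28–N8: 10+8 = 18
N35–N37–N28–N8: 2+6+8 = 16
Cheapest is N35–N37–N28–N8 at 16 hops' cost.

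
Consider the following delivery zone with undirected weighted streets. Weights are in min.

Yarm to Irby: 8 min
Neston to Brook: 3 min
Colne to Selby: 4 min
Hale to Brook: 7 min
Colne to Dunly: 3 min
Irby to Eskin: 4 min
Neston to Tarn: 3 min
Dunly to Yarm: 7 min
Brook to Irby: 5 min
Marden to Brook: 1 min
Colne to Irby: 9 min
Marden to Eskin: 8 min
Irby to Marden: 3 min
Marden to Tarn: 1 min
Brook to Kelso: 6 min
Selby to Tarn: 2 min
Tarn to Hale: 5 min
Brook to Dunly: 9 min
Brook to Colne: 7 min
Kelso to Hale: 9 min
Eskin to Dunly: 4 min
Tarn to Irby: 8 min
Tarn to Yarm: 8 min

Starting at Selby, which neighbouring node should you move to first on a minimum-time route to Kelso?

Tarn

Candidate routes:
Selby → Tarn → Marden → Brook → Kelso: 2+1+1+6 = 10
Selby → Tarn → Hale → Kelso: 2+5+9 = 16
Selby → Tarn → Neston → Brook → Kelso: 2+3+3+6 = 14
Selby → Colne → Brook → Kelso: 4+7+6 = 17
Cheapest is Selby → Tarn → Marden → Brook → Kelso at 10 min.
So from Selby the first move is to Tarn.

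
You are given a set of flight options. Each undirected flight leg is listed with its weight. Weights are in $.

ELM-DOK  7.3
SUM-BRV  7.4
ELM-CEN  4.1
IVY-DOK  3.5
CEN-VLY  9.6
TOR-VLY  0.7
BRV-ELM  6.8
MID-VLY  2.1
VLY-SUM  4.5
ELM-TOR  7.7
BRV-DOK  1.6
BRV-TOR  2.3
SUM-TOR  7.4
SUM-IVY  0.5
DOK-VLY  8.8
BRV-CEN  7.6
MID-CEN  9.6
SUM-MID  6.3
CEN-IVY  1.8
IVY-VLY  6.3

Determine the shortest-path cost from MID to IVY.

Settle nodes by increasing distance from MID:
MID: 0
VLY: 2.1  (via MID)
TOR: 2.8  (via VLY)
BRV: 5.1  (via TOR)
SUM: 6.3  (via MID)
DOK: 6.7  (via BRV)
IVY: 6.8  (via SUM)
Shortest route: MID–SUM–IVY = $6.8.

$6.8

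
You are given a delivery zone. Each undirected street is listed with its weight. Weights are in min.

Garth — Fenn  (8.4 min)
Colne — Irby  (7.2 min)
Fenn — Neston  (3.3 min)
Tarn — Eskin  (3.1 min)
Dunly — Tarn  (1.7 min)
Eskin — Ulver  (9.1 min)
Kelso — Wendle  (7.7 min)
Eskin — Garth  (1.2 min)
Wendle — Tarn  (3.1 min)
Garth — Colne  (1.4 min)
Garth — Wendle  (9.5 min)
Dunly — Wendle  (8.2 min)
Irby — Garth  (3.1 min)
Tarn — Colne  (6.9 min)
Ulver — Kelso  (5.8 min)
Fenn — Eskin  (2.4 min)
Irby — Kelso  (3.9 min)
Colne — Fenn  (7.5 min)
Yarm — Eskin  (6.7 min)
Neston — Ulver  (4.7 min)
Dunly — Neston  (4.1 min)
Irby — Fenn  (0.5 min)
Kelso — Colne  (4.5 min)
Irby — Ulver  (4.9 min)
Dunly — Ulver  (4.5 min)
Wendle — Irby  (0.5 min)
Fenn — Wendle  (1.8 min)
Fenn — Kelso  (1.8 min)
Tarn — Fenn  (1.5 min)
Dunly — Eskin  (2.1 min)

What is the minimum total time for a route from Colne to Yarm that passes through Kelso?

15.4 min

Best Colne to Kelso: Colne → Kelso costing 4.5
Best Kelso to Yarm: Kelso → Fenn → Eskin → Yarm costing 10.9
Total via Kelso: 4.5 + 10.9 = 15.4 min.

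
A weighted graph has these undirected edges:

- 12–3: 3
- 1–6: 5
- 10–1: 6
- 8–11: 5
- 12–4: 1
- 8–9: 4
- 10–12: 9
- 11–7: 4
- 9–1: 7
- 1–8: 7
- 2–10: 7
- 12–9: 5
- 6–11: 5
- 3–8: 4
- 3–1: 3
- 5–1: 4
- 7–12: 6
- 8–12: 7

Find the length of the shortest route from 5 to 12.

Candidate routes:
5–1–3–12: 4+3+3 = 10
5–1–9–12: 4+7+5 = 16
5–1–3–8–12: 4+3+4+7 = 18
Cheapest is 5–1–3–12 at 10.

10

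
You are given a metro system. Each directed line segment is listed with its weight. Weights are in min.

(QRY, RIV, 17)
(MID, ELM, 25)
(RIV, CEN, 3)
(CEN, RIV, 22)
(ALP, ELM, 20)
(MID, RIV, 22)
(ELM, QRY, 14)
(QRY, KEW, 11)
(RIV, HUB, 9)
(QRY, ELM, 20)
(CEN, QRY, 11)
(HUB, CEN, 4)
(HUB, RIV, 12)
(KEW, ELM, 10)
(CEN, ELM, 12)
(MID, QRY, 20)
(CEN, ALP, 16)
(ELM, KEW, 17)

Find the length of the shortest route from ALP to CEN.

54 min

Settle nodes by increasing distance from ALP:
ALP: 0
ELM: 20  (via ALP)
QRY: 34  (via ELM)
KEW: 37  (via ELM)
RIV: 51  (via QRY)
CEN: 54  (via RIV)
Shortest route: ALP → ELM → QRY → RIV → CEN = 54 min.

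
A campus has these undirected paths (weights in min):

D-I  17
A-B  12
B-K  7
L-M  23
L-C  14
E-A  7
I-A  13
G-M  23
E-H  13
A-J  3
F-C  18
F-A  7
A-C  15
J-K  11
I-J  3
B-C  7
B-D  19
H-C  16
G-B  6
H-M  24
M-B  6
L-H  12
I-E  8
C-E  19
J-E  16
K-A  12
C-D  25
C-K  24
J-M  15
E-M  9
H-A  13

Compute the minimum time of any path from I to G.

24 min

Running Dijkstra from I:
I: 0
J: 3  (via I)
A: 6  (via J)
E: 8  (via I)
F: 13  (via A)
K: 14  (via J)
D: 17  (via I)
M: 17  (via E)
B: 18  (via A)
H: 19  (via A)
C: 21  (via A)
G: 24  (via B)
Shortest route: I → J → A → B → G = 24 min.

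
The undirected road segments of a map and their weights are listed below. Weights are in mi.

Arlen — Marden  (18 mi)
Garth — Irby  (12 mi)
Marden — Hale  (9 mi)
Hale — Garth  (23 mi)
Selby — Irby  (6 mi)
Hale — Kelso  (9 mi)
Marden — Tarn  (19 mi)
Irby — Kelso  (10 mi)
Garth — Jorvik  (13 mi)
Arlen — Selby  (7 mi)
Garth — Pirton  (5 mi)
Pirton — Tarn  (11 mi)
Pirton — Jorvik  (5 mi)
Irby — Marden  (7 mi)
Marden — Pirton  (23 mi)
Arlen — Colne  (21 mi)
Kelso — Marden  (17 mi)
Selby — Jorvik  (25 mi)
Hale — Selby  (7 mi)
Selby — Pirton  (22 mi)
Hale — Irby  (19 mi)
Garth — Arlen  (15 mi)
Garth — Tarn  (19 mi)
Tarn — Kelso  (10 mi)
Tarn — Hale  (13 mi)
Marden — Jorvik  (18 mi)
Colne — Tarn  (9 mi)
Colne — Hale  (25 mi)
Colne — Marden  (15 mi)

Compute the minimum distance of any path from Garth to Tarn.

16 mi

Enumerating some paths:
Garth - Jorvik - Pirton - Tarn: 13+5+11 = 29
Garth - Irby - Kelso - Tarn: 12+10+10 = 32
Garth - Pirton - Tarn: 5+11 = 16
Garth - Tarn: 19 = 19
The minimum is 16 mi via Garth - Pirton - Tarn.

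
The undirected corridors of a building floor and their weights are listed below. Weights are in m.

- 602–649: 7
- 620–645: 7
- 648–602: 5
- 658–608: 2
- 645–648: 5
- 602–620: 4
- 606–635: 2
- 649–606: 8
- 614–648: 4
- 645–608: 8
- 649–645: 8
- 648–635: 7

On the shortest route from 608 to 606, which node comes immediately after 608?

645

Enumerating some paths:
608 - 645 - 649 - 606: 8+8+8 = 24
608 - 645 - 648 - 635 - 606: 8+5+7+2 = 22
Cheapest is 608 - 645 - 648 - 635 - 606 at 22 m.
So from 608 the first move is to 645.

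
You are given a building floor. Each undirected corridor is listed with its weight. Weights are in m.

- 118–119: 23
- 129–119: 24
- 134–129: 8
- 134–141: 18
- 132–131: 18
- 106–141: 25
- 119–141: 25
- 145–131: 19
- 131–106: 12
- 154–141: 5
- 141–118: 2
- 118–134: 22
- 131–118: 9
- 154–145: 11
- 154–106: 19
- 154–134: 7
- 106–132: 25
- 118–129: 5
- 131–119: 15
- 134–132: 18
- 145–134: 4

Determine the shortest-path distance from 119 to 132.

Settle nodes by increasing distance from 119:
119: 0
131: 15  (via 119)
118: 23  (via 119)
129: 24  (via 119)
141: 25  (via 119)
106: 27  (via 131)
154: 30  (via 141)
134: 32  (via 129)
132: 33  (via 131)
Shortest route: 119 → 131 → 132 = 33 m.

33 m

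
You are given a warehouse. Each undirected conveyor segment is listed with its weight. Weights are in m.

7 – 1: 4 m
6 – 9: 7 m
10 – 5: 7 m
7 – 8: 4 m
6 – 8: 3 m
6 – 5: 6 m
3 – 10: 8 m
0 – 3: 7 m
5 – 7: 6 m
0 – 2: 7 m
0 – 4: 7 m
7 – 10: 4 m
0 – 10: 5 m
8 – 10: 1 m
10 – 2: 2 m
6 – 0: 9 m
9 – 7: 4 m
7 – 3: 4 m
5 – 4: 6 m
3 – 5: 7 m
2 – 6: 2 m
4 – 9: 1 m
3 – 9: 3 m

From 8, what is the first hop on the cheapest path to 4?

7

Compare a few routes:
8 → 10 → 7 → 9 → 4: 1+4+4+1 = 10
8 → 6 → 9 → 4: 3+7+1 = 11
8 → 7 → 3 → 9 → 4: 4+4+3+1 = 12
8 → 7 → 9 → 4: 4+4+1 = 9
Cheapest is 8 → 7 → 9 → 4 at 9 m.
So from 8 the first move is to 7.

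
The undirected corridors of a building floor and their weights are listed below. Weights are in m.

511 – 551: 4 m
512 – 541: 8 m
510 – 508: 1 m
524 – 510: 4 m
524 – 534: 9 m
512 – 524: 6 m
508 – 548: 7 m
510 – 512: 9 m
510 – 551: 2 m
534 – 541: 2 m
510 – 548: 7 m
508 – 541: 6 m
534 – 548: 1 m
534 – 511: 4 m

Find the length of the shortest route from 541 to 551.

Candidate routes:
541–534–548–508–510–551: 2+1+7+1+2 = 13
541–534–548–510–551: 2+1+7+2 = 12
541–534–511–551: 2+4+4 = 10
541–508–510–551: 6+1+2 = 9
The minimum is 9 m via 541–508–510–551.

9 m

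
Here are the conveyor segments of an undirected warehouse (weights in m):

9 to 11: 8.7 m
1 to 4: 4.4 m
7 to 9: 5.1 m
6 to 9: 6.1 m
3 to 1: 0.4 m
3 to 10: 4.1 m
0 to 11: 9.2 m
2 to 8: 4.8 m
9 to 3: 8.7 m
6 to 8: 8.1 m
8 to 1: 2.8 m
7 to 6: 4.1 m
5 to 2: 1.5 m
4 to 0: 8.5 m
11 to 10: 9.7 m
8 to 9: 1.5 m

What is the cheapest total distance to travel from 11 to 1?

13 m

Settle nodes by increasing distance from 11:
11: 0
9: 8.7  (via 11)
0: 9.2  (via 11)
10: 9.7  (via 11)
8: 10.2  (via 9)
1: 13  (via 8)
Shortest route: 11 → 9 → 8 → 1 = 13 m.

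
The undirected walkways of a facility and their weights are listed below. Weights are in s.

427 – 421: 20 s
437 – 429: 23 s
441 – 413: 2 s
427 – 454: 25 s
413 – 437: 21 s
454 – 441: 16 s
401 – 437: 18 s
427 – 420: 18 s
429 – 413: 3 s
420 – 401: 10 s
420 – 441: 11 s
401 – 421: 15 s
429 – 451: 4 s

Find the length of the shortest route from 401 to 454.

37 s

Running Dijkstra from 401:
401: 0
420: 10  (via 401)
421: 15  (via 401)
437: 18  (via 401)
441: 21  (via 420)
413: 23  (via 441)
429: 26  (via 413)
427: 28  (via 420)
451: 30  (via 429)
454: 37  (via 441)
Shortest route: 401–420–441–454 = 37 s.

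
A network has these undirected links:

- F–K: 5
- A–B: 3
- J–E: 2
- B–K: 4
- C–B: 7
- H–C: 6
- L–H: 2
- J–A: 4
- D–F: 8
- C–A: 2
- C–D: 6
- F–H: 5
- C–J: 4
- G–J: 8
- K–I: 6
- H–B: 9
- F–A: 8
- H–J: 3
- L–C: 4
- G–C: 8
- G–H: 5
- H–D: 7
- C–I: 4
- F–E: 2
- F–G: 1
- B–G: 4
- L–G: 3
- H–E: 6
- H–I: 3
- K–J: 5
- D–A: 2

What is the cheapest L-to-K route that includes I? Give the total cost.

11

Shortest L→I: L–H–I = 5
Best I to K: I–K costing 6
Total via I: 5 + 6 = 11.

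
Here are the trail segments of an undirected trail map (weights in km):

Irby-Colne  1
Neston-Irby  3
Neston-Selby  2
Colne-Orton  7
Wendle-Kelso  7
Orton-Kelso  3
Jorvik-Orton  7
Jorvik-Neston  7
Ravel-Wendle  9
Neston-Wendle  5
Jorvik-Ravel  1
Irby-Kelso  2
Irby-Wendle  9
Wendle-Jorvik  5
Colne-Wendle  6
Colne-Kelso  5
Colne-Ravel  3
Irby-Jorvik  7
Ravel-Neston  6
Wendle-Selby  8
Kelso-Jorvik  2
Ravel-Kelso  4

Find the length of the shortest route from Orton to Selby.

Enumerating some paths:
Orton → Kelso → Colne → Irby → Neston → Selby: 3+5+1+3+2 = 14
Orton → Colne → Irby → Neston → Selby: 7+1+3+2 = 13
Orton → Kelso → Irby → Neston → Selby: 3+2+3+2 = 10
Cheapest is Orton → Kelso → Irby → Neston → Selby at 10 km.

10 km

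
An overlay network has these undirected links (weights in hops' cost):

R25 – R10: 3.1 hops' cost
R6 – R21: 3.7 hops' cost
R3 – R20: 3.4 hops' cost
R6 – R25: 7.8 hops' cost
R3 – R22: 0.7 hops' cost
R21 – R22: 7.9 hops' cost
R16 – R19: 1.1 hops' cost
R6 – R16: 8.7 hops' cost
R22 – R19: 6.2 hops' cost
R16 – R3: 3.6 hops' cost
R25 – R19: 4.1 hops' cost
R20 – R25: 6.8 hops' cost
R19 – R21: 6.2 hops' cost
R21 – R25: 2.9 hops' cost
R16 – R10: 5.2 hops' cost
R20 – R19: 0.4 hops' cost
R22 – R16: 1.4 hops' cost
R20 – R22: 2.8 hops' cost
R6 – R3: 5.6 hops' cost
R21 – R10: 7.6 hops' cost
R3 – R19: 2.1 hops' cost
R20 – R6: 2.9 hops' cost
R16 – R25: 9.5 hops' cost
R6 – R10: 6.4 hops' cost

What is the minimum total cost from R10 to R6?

Candidate routes:
R10 - R16 - R19 - R20 - R6: 5.2+1.1+0.4+2.9 = 9.6
R10 - R25 - R21 - R6: 3.1+2.9+3.7 = 9.7
R10 - R6: 6.4 = 6.4
Cheapest is R10 - R6 at 6.4 hops' cost.

6.4 hops' cost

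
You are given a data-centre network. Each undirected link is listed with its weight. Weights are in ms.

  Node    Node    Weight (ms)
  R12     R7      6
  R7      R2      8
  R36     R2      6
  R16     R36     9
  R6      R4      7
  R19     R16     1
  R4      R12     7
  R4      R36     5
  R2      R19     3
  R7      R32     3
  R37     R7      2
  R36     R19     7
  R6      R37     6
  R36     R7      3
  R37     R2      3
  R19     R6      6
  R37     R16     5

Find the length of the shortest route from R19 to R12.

14 ms

Candidate routes:
R19–R2–R7–R12: 3+8+6 = 17
R19–R36–R7–R12: 7+3+6 = 16
R19–R16–R37–R7–R12: 1+5+2+6 = 14
Cheapest is R19–R16–R37–R7–R12 at 14 ms.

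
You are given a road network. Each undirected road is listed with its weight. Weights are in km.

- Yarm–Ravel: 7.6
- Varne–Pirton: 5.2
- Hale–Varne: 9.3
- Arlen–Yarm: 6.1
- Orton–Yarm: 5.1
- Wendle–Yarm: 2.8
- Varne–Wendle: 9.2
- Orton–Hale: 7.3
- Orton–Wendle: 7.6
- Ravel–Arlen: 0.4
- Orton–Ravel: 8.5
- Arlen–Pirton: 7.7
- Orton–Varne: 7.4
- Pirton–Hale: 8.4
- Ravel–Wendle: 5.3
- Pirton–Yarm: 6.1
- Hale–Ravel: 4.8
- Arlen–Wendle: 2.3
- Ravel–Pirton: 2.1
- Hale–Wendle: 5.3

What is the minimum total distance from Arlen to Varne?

Candidate routes:
Arlen - Pirton - Varne: 7.7+5.2 = 12.9
Arlen - Wendle - Varne: 2.3+9.2 = 11.5
Arlen - Ravel - Pirton - Varne: 0.4+2.1+5.2 = 7.7
Cheapest is Arlen - Ravel - Pirton - Varne at 7.7 km.

7.7 km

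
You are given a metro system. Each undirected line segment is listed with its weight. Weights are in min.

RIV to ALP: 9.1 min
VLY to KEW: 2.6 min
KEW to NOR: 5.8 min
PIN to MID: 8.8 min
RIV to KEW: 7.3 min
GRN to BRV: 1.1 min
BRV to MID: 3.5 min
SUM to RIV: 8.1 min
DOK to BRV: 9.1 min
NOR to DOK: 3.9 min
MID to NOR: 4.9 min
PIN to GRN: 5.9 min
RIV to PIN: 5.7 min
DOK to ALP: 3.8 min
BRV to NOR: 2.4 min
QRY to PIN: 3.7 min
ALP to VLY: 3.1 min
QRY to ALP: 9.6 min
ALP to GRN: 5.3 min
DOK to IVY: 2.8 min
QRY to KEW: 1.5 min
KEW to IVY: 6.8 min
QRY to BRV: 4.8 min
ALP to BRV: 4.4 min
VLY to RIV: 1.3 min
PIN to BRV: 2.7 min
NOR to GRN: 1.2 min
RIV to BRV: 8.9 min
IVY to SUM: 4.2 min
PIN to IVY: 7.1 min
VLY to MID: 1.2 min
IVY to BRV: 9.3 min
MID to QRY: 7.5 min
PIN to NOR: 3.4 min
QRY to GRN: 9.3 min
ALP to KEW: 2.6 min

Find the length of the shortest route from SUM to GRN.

12.1 min

Candidate routes:
SUM–IVY–DOK–NOR–BRV–GRN: 4.2+2.8+3.9+2.4+1.1 = 14.4
SUM–IVY–BRV–GRN: 4.2+9.3+1.1 = 14.6
SUM–IVY–PIN–BRV–GRN: 4.2+7.1+2.7+1.1 = 15.1
SUM–IVY–DOK–NOR–GRN: 4.2+2.8+3.9+1.2 = 12.1
The minimum is 12.1 min via SUM–IVY–DOK–NOR–GRN.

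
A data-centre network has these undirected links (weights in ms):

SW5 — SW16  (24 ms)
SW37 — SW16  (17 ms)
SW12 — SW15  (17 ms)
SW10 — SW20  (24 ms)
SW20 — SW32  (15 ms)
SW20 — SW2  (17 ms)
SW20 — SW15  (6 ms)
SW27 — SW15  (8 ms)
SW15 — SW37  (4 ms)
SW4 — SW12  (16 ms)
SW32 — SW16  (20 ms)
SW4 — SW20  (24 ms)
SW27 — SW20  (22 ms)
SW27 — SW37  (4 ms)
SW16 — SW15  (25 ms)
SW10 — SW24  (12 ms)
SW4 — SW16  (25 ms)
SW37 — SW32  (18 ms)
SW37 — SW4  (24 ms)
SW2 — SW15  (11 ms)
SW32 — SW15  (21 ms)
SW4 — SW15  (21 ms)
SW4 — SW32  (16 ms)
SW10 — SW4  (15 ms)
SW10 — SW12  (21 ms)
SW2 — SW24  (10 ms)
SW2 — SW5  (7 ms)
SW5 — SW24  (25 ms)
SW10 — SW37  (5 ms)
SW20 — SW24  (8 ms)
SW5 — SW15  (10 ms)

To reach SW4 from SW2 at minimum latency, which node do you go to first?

Candidate routes:
SW2 → SW15 → SW37 → SW10 → SW4: 11+4+5+15 = 35
SW2 → SW24 → SW10 → SW4: 10+12+15 = 37
SW2 → SW5 → SW15 → SW4: 7+10+21 = 38
SW2 → SW15 → SW4: 11+21 = 32
The minimum is 32 ms via SW2 → SW15 → SW4.
So from SW2 the first move is to SW15.

SW15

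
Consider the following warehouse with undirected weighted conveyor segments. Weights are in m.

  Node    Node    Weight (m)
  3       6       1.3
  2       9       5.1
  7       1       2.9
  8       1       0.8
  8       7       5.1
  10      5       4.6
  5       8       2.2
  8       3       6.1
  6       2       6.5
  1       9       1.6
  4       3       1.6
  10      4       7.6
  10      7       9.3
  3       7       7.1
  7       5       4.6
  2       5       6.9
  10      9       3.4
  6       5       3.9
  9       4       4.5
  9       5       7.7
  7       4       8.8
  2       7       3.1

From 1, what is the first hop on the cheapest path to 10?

9

Compare a few routes:
1–7–5–10: 2.9+4.6+4.6 = 12.1
1–9–10: 1.6+3.4 = 5
1–8–5–10: 0.8+2.2+4.6 = 7.6
The minimum is 5 m via 1–9–10.
So from 1 the first move is to 9.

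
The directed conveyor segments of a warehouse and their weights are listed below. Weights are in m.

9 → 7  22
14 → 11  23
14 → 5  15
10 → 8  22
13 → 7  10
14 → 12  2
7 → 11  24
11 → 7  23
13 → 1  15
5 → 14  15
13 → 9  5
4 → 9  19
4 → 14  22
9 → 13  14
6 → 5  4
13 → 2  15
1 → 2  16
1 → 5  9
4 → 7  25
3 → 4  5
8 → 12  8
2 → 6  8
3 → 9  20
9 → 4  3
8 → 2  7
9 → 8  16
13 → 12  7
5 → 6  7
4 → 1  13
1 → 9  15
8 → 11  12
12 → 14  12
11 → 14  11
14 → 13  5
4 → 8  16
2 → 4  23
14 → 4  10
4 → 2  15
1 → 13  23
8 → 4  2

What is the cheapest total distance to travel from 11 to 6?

Shortest distances from 11:
11: 0
14: 11  (via 11)
12: 13  (via 14)
13: 16  (via 14)
4: 21  (via 14)
9: 21  (via 13)
7: 23  (via 11)
5: 26  (via 14)
1: 31  (via 13)
2: 31  (via 13)
6: 33  (via 5)
Shortest route: 11–14–5–6 = 33 m.

33 m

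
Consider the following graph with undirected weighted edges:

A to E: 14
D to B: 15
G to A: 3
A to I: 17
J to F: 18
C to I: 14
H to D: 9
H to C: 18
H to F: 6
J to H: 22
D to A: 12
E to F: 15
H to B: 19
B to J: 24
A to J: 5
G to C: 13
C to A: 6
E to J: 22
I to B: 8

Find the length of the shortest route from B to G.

28

Shortest distances from B:
B: 0
I: 8  (via B)
D: 15  (via B)
H: 19  (via B)
C: 22  (via I)
J: 24  (via B)
A: 25  (via I)
F: 25  (via H)
G: 28  (via A)
Shortest route: B → I → A → G = 28.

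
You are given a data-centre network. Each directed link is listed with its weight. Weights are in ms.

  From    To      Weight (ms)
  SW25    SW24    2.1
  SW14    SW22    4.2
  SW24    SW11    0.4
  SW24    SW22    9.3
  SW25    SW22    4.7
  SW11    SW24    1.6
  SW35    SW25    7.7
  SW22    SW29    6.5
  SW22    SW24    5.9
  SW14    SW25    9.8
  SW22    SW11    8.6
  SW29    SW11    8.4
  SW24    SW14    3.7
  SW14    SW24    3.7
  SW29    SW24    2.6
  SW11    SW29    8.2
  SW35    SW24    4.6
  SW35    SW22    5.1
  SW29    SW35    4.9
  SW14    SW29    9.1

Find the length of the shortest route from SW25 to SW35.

Enumerating some paths:
SW25 - SW24 - SW11 - SW29 - SW35: 2.1+0.4+8.2+4.9 = 15.6
SW25 - SW22 - SW29 - SW35: 4.7+6.5+4.9 = 16.1
SW25 - SW24 - SW14 - SW29 - SW35: 2.1+3.7+9.1+4.9 = 19.8
SW25 - SW24 - SW14 - SW22 - SW29 - SW35: 2.1+3.7+4.2+6.5+4.9 = 21.4
Cheapest is SW25 - SW24 - SW11 - SW29 - SW35 at 15.6 ms.

15.6 ms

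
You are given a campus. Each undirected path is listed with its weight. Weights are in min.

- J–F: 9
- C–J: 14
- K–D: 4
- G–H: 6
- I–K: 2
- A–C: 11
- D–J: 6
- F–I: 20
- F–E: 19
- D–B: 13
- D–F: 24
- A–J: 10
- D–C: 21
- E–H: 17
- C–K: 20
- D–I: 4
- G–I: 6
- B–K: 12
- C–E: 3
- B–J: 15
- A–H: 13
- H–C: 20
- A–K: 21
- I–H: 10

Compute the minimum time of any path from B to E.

32 min

Running Dijkstra from B:
B: 0
K: 12  (via B)
D: 13  (via B)
I: 14  (via K)
J: 15  (via B)
G: 20  (via I)
F: 24  (via J)
H: 24  (via I)
A: 25  (via J)
C: 29  (via J)
E: 32  (via C)
Shortest route: B–J–C–E = 32 min.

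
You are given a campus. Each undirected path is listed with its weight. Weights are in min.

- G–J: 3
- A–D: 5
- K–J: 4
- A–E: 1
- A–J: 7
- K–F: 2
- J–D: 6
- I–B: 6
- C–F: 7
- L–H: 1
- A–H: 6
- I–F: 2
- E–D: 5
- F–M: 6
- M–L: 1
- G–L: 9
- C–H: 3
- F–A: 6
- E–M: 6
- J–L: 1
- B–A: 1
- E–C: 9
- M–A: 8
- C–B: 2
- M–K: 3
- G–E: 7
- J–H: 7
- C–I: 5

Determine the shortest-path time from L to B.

Candidate routes:
L - H - A - B: 1+6+1 = 8
L - M - E - A - B: 1+6+1+1 = 9
L - J - A - B: 1+7+1 = 9
L - H - C - B: 1+3+2 = 6
The minimum is 6 min via L - H - C - B.

6 min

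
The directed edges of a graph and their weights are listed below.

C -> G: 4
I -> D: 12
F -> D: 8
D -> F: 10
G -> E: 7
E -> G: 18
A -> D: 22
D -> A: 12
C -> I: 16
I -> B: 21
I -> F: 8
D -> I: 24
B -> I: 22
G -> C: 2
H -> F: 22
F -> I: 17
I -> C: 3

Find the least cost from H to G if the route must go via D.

Shortest H→D: H–F–D = 30
Best D to G: D–I–C–G costing 31
Total via D: 30 + 31 = 61.

61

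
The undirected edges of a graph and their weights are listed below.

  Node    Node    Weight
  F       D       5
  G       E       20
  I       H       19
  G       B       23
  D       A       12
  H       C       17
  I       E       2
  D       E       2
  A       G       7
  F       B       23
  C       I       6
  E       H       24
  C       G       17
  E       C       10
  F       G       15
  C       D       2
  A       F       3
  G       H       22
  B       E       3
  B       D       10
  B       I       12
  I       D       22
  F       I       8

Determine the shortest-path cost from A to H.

Enumerating some paths:
A–F–I–H: 3+8+19 = 30
A–G–H: 7+22 = 29
A–F–D–C–H: 3+5+2+17 = 27
Cheapest is A–F–D–C–H at 27.

27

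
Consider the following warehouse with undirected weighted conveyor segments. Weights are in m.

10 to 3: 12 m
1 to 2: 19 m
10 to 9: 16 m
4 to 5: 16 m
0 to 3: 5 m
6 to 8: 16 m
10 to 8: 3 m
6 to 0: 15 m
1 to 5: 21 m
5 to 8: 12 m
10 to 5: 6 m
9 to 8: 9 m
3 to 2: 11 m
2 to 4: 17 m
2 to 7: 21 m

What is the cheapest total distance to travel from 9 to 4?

Settle nodes by increasing distance from 9:
9: 0
8: 9  (via 9)
10: 12  (via 8)
5: 18  (via 10)
3: 24  (via 10)
6: 25  (via 8)
0: 29  (via 3)
4: 34  (via 5)
Shortest route: 9–8–10–5–4 = 34 m.

34 m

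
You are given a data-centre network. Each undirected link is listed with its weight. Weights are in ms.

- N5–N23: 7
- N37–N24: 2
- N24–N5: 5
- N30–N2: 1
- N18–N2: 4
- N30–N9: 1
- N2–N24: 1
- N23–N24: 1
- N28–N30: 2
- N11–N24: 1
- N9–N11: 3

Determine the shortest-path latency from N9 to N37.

Enumerating some paths:
N9 → N11 → N24 → N37: 3+1+2 = 6
N9 → N30 → N2 → N24 → N37: 1+1+1+2 = 5
The minimum is 5 ms via N9 → N30 → N2 → N24 → N37.

5 ms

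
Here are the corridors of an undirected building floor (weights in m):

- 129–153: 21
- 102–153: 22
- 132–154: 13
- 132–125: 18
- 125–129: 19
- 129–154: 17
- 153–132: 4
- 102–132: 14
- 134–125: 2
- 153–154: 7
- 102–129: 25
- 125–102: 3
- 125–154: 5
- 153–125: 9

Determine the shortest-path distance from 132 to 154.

11 m

Compare a few routes:
132 → 102 → 125 → 154: 14+3+5 = 22
132 → 154: 13 = 13
132 → 153 → 154: 4+7 = 11
132 → 153 → 125 → 154: 4+9+5 = 18
The minimum is 11 m via 132 → 153 → 154.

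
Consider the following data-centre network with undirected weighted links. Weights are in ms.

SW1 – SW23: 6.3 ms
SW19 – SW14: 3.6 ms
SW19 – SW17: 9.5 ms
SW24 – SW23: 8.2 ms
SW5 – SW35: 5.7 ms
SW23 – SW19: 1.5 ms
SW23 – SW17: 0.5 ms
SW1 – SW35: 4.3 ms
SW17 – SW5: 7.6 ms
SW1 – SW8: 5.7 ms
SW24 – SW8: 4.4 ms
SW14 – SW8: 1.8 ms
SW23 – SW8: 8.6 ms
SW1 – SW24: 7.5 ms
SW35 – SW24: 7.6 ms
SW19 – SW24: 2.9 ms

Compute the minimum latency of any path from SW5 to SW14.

13.2 ms

Candidate routes:
SW5 - SW35 - SW1 - SW8 - SW14: 5.7+4.3+5.7+1.8 = 17.5
SW5 - SW17 - SW23 - SW8 - SW14: 7.6+0.5+8.6+1.8 = 18.5
SW5 - SW17 - SW23 - SW19 - SW14: 7.6+0.5+1.5+3.6 = 13.2
SW5 - SW17 - SW23 - SW19 - SW24 - SW8 - SW14: 7.6+0.5+1.5+2.9+4.4+1.8 = 18.7
Cheapest is SW5 - SW17 - SW23 - SW19 - SW14 at 13.2 ms.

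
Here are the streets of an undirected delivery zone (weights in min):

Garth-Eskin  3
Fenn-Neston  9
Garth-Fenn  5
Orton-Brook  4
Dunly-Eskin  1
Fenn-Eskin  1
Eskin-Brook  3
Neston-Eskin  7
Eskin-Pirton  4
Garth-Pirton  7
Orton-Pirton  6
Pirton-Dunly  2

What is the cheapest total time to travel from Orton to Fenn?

Settle nodes by increasing distance from Orton:
Orton: 0
Brook: 4  (via Orton)
Pirton: 6  (via Orton)
Eskin: 7  (via Brook)
Fenn: 8  (via Eskin)
Shortest route: Orton–Brook–Eskin–Fenn = 8 min.

8 min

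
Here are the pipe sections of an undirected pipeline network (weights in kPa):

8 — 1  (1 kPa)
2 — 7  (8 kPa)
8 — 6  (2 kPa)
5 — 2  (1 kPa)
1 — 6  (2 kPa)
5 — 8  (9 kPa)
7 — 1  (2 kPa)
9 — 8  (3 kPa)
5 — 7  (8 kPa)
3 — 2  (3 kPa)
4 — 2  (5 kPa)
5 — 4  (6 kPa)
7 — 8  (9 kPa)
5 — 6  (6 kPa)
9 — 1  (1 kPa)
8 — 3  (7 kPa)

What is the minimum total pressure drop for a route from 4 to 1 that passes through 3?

Best 4 to 3: 4 → 2 → 3 costing 8
Shortest 3→1: 3 → 8 → 1 = 8
Total via 3: 8 + 8 = 16 kPa.

16 kPa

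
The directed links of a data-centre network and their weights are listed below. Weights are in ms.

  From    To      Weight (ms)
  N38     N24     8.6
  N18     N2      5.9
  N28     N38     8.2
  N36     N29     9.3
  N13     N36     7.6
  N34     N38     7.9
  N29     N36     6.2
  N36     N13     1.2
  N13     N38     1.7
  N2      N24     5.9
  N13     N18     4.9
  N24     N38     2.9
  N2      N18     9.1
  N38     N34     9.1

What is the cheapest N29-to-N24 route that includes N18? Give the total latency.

24.1 ms

Best N29 to N18: N29 → N36 → N13 → N18 costing 12.3
Shortest N18→N24: N18 → N2 → N24 = 11.8
Total via N18: 12.3 + 11.8 = 24.1 ms.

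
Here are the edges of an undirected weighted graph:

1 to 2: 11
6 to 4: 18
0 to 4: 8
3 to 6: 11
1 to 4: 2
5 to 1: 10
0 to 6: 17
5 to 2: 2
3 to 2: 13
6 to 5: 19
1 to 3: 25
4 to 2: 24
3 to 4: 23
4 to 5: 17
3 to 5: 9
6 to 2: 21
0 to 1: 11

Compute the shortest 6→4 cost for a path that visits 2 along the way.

34

Best 6 to 2: 6 → 2 costing 21
Best 2 to 4: 2 → 1 → 4 costing 13
Total via 2: 21 + 13 = 34.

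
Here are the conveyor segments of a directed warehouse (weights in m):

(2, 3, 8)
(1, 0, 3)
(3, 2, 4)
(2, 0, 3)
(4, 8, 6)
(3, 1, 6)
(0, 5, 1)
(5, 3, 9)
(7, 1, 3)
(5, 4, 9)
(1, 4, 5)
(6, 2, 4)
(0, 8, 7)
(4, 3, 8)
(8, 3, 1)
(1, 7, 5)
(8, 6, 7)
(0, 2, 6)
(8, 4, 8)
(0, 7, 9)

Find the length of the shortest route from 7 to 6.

20 m

Shortest distances from 7:
7: 0
1: 3  (via 7)
0: 6  (via 1)
5: 7  (via 0)
4: 8  (via 1)
2: 12  (via 0)
8: 13  (via 0)
3: 14  (via 8)
6: 20  (via 8)
Shortest route: 7–1–0–8–6 = 20 m.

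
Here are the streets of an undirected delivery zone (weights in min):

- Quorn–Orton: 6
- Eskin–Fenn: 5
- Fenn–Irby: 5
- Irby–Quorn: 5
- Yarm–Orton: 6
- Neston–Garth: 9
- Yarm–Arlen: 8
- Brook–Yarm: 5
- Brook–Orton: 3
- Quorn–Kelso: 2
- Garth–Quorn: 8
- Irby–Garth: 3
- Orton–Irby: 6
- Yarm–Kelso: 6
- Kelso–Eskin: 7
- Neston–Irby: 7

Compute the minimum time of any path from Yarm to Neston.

19 min

Running Dijkstra from Yarm:
Yarm: 0
Brook: 5  (via Yarm)
Orton: 6  (via Yarm)
Kelso: 6  (via Yarm)
Quorn: 8  (via Kelso)
Arlen: 8  (via Yarm)
Irby: 12  (via Orton)
Eskin: 13  (via Kelso)
Garth: 15  (via Irby)
Fenn: 17  (via Irby)
Neston: 19  (via Irby)
Shortest route: Yarm → Orton → Irby → Neston = 19 min.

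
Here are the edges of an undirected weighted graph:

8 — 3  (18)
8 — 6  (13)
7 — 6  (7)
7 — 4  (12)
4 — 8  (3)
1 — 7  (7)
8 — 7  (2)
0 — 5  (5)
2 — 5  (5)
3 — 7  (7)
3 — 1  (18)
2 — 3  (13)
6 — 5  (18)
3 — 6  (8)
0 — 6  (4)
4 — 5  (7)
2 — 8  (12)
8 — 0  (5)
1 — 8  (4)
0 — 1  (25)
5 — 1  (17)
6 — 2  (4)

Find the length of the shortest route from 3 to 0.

Candidate routes:
3 - 7 - 6 - 0: 7+7+4 = 18
3 - 6 - 0: 8+4 = 12
3 - 7 - 8 - 0: 7+2+5 = 14
Cheapest is 3 - 6 - 0 at 12.

12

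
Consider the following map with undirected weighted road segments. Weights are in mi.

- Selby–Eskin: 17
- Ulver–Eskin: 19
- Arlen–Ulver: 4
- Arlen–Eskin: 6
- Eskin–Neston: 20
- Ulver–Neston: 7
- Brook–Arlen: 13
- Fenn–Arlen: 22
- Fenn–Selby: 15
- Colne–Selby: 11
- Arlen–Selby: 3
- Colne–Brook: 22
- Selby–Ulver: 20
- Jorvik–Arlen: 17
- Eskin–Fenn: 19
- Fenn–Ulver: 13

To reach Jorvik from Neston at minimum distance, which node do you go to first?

Ulver

Enumerating some paths:
Neston - Ulver - Eskin - Arlen - Jorvik: 7+19+6+17 = 49
Neston - Ulver - Selby - Arlen - Jorvik: 7+20+3+17 = 47
Neston - Eskin - Arlen - Jorvik: 20+6+17 = 43
Neston - Ulver - Arlen - Jorvik: 7+4+17 = 28
The minimum is 28 mi via Neston - Ulver - Arlen - Jorvik.
So from Neston the first move is to Ulver.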